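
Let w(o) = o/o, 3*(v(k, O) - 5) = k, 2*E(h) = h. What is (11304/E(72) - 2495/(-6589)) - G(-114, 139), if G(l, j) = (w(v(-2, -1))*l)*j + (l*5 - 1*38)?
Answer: 110486847/6589 ≈ 16768.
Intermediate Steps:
E(h) = h/2
v(k, O) = 5 + k/3
w(o) = 1
G(l, j) = -38 + 5*l + j*l (G(l, j) = (1*l)*j + (l*5 - 1*38) = l*j + (5*l - 38) = j*l + (-38 + 5*l) = -38 + 5*l + j*l)
(11304/E(72) - 2495/(-6589)) - G(-114, 139) = (11304/(((½)*72)) - 2495/(-6589)) - (-38 + 5*(-114) + 139*(-114)) = (11304/36 - 2495*(-1/6589)) - (-38 - 570 - 15846) = (11304*(1/36) + 2495/6589) - 1*(-16454) = (314 + 2495/6589) + 16454 = 2071441/6589 + 16454 = 110486847/6589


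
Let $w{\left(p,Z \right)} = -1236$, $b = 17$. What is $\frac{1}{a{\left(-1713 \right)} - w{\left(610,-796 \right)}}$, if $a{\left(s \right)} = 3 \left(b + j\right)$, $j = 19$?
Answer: $\frac{1}{1344} \approx 0.00074405$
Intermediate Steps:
$a{\left(s \right)} = 108$ ($a{\left(s \right)} = 3 \left(17 + 19\right) = 3 \cdot 36 = 108$)
$\frac{1}{a{\left(-1713 \right)} - w{\left(610,-796 \right)}} = \frac{1}{108 - -1236} = \frac{1}{108 + 1236} = \frac{1}{1344}$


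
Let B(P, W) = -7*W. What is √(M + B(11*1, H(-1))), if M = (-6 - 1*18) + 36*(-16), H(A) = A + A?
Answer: I*√586 ≈ 24.207*I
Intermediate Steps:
H(A) = 2*A
M = -600 (M = (-6 - 18) - 576 = -24 - 576 = -600)
√(M + B(11*1, H(-1))) = √(-600 - 14*(-1)) = √(-600 - 7*(-2)) = √(-600 + 14) = √(-586) = I*√586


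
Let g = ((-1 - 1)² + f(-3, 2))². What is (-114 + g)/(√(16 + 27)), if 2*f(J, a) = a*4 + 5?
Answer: -15*√43/172 ≈ -0.57187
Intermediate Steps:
f(J, a) = 5/2 + 2*a (f(J, a) = (a*4 + 5)/2 = (4*a + 5)/2 = (5 + 4*a)/2 = 5/2 + 2*a)
g = 441/4 (g = ((-1 - 1)² + (5/2 + 2*2))² = ((-2)² + (5/2 + 4))² = (4 + 13/2)² = (21/2)² = 441/4 ≈ 110.25)
(-114 + g)/(√(16 + 27)) = (-114 + 441/4)/(√(16 + 27)) = -15/4/√43 = (√43/43)*(-15/4) = -15*√43/172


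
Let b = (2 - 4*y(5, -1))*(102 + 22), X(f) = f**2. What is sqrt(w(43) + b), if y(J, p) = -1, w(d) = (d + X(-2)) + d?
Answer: sqrt(834) ≈ 28.879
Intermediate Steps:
w(d) = 4 + 2*d (w(d) = (d + (-2)**2) + d = (d + 4) + d = (4 + d) + d = 4 + 2*d)
b = 744 (b = (2 - 4*(-1))*(102 + 22) = (2 + 4)*124 = 6*124 = 744)
sqrt(w(43) + b) = sqrt((4 + 2*43) + 744) = sqrt((4 + 86) + 744) = sqrt(90 + 744) = sqrt(834)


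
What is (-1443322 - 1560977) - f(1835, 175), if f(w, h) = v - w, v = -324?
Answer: -3002140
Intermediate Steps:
f(w, h) = -324 - w
(-1443322 - 1560977) - f(1835, 175) = (-1443322 - 1560977) - (-324 - 1*1835) = -3004299 - (-324 - 1835) = -3004299 - 1*(-2159) = -3004299 + 2159 = -3002140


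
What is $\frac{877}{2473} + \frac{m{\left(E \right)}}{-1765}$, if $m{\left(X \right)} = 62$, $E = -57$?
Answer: $\frac{1394579}{4364845} \approx 0.3195$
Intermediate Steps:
$\frac{877}{2473} + \frac{m{\left(E \right)}}{-1765} = \frac{877}{2473} + \frac{62}{-1765} = 877 \cdot \frac{1}{2473} + 62 \left(- \frac{1}{1765}\right) = \frac{877}{2473} - \frac{62}{1765} = \frac{1394579}{4364845}$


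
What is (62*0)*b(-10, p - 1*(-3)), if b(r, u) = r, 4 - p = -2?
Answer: 0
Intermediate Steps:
p = 6 (p = 4 - 1*(-2) = 4 + 2 = 6)
(62*0)*b(-10, p - 1*(-3)) = (62*0)*(-10) = 0*(-10) = 0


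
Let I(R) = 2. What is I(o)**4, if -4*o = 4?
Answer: 16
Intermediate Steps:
o = -1 (o = -1/4*4 = -1)
I(o)**4 = 2**4 = 16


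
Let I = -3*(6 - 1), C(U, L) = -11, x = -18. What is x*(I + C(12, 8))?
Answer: 468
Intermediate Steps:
I = -15 (I = -3*5 = -15)
x*(I + C(12, 8)) = -18*(-15 - 11) = -18*(-26) = 468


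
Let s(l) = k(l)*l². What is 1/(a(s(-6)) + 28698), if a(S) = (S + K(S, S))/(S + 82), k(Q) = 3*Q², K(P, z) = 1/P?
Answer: 3087072/88595815565 ≈ 3.4844e-5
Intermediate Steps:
s(l) = 3*l⁴ (s(l) = (3*l²)*l² = 3*l⁴)
a(S) = (S + 1/S)/(82 + S) (a(S) = (S + 1/S)/(S + 82) = (S + 1/S)/(82 + S))
1/(a(s(-6)) + 28698) = 1/((1 + (3*(-6)⁴)²)/(((3*(-6)⁴))*(82 + 3*(-6)⁴)) + 28698) = 1/((1 + (3*1296)²)/(((3*1296))*(82 + 3*1296)) + 28698) = 1/((1 + 3888²)/(3888*(82 + 3888)) + 28698) = 1/((1/3888)*(1 + 15116544)/3970 + 28698) = 1/((1/3888)*(1/3970)*15116545 + 28698) = 1/(3023309/3087072 + 28698) = 1/(88595815565/3087072) = 3087072/88595815565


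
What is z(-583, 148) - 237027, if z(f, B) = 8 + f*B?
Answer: -323303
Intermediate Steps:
z(f, B) = 8 + B*f
z(-583, 148) - 237027 = (8 + 148*(-583)) - 237027 = (8 - 86284) - 237027 = -86276 - 237027 = -323303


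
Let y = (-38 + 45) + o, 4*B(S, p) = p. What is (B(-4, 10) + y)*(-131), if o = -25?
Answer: 4061/2 ≈ 2030.5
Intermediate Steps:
B(S, p) = p/4
y = -18 (y = (-38 + 45) - 25 = 7 - 25 = -18)
(B(-4, 10) + y)*(-131) = ((1/4)*10 - 18)*(-131) = (5/2 - 18)*(-131) = -31/2*(-131) = 4061/2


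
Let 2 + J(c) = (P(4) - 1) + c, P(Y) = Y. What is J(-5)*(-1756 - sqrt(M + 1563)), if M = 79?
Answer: 7024 + 4*sqrt(1642) ≈ 7186.1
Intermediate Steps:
J(c) = 1 + c (J(c) = -2 + ((4 - 1) + c) = -2 + (3 + c) = 1 + c)
J(-5)*(-1756 - sqrt(M + 1563)) = (1 - 5)*(-1756 - sqrt(79 + 1563)) = -4*(-1756 - sqrt(1642)) = 7024 + 4*sqrt(1642)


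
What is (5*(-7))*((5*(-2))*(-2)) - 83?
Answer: -783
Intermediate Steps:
(5*(-7))*((5*(-2))*(-2)) - 83 = -(-350)*(-2) - 83 = -35*20 - 83 = -700 - 83 = -783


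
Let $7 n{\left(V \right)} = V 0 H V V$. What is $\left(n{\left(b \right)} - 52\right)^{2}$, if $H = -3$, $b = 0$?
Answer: $2704$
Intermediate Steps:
$n{\left(V \right)} = 0$ ($n{\left(V \right)} = \frac{V 0 \left(-3\right) V V}{7} = \frac{V 0 V V}{7} = \frac{V 0 V}{7} = \frac{0 V}{7} = \frac{1}{7} \cdot 0 = 0$)
$\left(n{\left(b \right)} - 52\right)^{2} = \left(0 - 52\right)^{2} = \left(-52\right)^{2} = 2704$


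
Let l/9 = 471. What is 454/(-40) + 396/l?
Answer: -106037/9420 ≈ -11.257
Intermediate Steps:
l = 4239 (l = 9*471 = 4239)
454/(-40) + 396/l = 454/(-40) + 396/4239 = 454*(-1/40) + 396*(1/4239) = -227/20 + 44/471 = -106037/9420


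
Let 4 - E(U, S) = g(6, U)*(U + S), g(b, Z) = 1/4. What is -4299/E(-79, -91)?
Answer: -2866/31 ≈ -92.452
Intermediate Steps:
g(b, Z) = 1/4
E(U, S) = 4 - S/4 - U/4 (E(U, S) = 4 - (U + S)/4 = 4 - (S + U)/4 = 4 - (S/4 + U/4) = 4 + (-S/4 - U/4) = 4 - S/4 - U/4)
-4299/E(-79, -91) = -4299/(4 - 1/4*(-91) - 1/4*(-79)) = -4299/(4 + 91/4 + 79/4) = -4299/93/2 = -4299*2/93 = -2866/31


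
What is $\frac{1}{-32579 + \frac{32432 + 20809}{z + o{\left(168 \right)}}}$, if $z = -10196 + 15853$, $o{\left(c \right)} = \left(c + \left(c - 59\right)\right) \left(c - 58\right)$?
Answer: $- \frac{36127}{1176928292} \approx -3.0696 \cdot 10^{-5}$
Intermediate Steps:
$o{\left(c \right)} = \left(-59 + 2 c\right) \left(-58 + c\right)$ ($o{\left(c \right)} = \left(c + \left(c - 59\right)\right) \left(-58 + c\right) = \left(c + \left(-59 + c\right)\right) \left(-58 + c\right) = \left(-59 + 2 c\right) \left(-58 + c\right)$)
$z = 5657$
$\frac{1}{-32579 + \frac{32432 + 20809}{z + o{\left(168 \right)}}} = \frac{1}{-32579 + \frac{32432 + 20809}{5657 + \left(3422 - 29400 + 2 \cdot 168^{2}\right)}} = \frac{1}{-32579 + \frac{53241}{5657 + \left(3422 - 29400 + 2 \cdot 28224\right)}} = \frac{1}{-32579 + \frac{53241}{5657 + \left(3422 - 29400 + 56448\right)}} = \frac{1}{-32579 + \frac{53241}{5657 + 30470}} = \frac{1}{-32579 + \frac{53241}{36127}} = \frac{1}{- \frac{1176928292}{36127}} = - \frac{36127}{1176928292}$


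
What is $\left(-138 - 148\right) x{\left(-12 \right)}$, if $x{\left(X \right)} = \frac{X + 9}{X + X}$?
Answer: $- \frac{143}{4} \approx -35.75$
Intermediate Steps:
$x{\left(X \right)} = \frac{9 + X}{2 X}$
$\left(-138 - 148\right) x{\left(-12 \right)} = \left(-138 - 148\right) \frac{9 - 12}{2 \left(-12\right)} = - 286 \cdot \frac{1}{2} \left(- \frac{1}{12}\right) \left(-3\right) = \left(-286\right) \frac{1}{8} = - \frac{143}{4}$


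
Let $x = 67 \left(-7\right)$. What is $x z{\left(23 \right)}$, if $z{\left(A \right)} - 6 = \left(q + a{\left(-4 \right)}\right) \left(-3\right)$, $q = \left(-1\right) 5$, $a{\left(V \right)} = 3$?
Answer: $-5628$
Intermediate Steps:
$q = -5$
$z{\left(A \right)} = 12$ ($z{\left(A \right)} = 6 + \left(-5 + 3\right) \left(-3\right) = 6 - -6 = 6 + 6 = 12$)
$x = -469$
$x z{\left(23 \right)} = \left(-469\right) 12 = -5628$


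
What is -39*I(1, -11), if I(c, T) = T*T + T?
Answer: -4290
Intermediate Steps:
I(c, T) = T + T**2 (I(c, T) = T**2 + T = T + T**2)
-39*I(1, -11) = -(-429)*(1 - 11) = -(-429)*(-10) = -39*110 = -4290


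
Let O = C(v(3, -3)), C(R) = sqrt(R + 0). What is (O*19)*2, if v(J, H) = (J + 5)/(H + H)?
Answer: 76*I*sqrt(3)/3 ≈ 43.879*I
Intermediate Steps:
v(J, H) = (5 + J)/(2*H) (v(J, H) = (5 + J)/((2*H)) = (5 + J)*(1/(2*H)) = (5 + J)/(2*H))
C(R) = sqrt(R)
O = 2*I*sqrt(3)/3 (O = sqrt((1/2)*(5 + 3)/(-3)) = sqrt((1/2)*(-1/3)*8) = sqrt(-4/3) = 2*I*sqrt(3)/3 ≈ 1.1547*I)
(O*19)*2 = ((2*I*sqrt(3)/3)*19)*2 = (38*I*sqrt(3)/3)*2 = 76*I*sqrt(3)/3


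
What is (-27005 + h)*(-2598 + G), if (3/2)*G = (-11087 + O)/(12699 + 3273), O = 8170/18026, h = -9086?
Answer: 306825469146863/3271719 ≈ 9.3781e+7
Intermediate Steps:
O = 4085/9013 (O = 8170*(1/18026) = 4085/9013 ≈ 0.45323)
G = -16653841/35988909 (G = 2*((-11087 + 4085/9013)/(12699 + 3273))/3 = 2*(-99923046/9013/15972)/3 = 2*(-99923046/9013*1/15972)/3 = (⅔)*(-16653841/23992606) = -16653841/35988909 ≈ -0.46275)
(-27005 + h)*(-2598 + G) = (-27005 - 9086)*(-2598 - 16653841/35988909) = -36091*(-93515839423/35988909) = 306825469146863/3271719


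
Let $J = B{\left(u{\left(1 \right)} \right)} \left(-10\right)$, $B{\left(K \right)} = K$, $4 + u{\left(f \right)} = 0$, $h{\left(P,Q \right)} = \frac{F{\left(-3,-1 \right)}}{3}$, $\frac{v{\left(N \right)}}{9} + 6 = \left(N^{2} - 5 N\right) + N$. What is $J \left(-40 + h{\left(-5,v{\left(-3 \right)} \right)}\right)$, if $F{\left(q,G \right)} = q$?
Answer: $-1640$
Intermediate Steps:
$v{\left(N \right)} = -54 - 36 N + 9 N^{2}$ ($v{\left(N \right)} = -54 + 9 \left(\left(N^{2} - 5 N\right) + N\right) = -54 + 9 \left(N^{2} - 4 N\right) = -54 + \left(- 36 N + 9 N^{2}\right) = -54 - 36 N + 9 N^{2}$)
$h{\left(P,Q \right)} = -1$ ($h{\left(P,Q \right)} = - \frac{3}{3} = \left(-3\right) \frac{1}{3} = -1$)
$u{\left(f \right)} = -4$ ($u{\left(f \right)} = -4 + 0 = -4$)
$J = 40$ ($J = \left(-4\right) \left(-10\right) = 40$)
$J \left(-40 + h{\left(-5,v{\left(-3 \right)} \right)}\right) = 40 \left(-40 - 1\right) = 40 \left(-41\right) = -1640$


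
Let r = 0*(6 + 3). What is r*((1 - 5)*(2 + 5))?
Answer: 0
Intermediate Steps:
r = 0 (r = 0*9 = 0)
r*((1 - 5)*(2 + 5)) = 0*((1 - 5)*(2 + 5)) = 0*(-4*7) = 0*(-28) = 0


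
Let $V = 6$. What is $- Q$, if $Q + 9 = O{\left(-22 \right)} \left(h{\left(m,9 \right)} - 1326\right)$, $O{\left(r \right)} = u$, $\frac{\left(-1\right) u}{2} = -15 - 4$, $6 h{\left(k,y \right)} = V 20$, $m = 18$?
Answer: $49637$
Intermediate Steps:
$h{\left(k,y \right)} = 20$ ($h{\left(k,y \right)} = \frac{6 \cdot 20}{6} = \frac{1}{6} \cdot 120 = 20$)
$u = 38$ ($u = - 2 \left(-15 - 4\right) = \left(-2\right) \left(-19\right) = 38$)
$O{\left(r \right)} = 38$
$Q = -49637$ ($Q = -9 + 38 \left(20 - 1326\right) = -9 + 38 \left(-1306\right) = -9 - 49628 = -49637$)
$- Q = \left(-1\right) \left(-49637\right) = 49637$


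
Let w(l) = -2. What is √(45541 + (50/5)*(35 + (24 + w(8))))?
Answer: √46111 ≈ 214.73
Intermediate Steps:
√(45541 + (50/5)*(35 + (24 + w(8)))) = √(45541 + (50/5)*(35 + (24 - 2))) = √(45541 + (50*(⅕))*(35 + 22)) = √(45541 + 10*57) = √(45541 + 570) = √46111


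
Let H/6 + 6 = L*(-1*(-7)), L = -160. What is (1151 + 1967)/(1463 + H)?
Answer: -3118/5293 ≈ -0.58908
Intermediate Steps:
H = -6756 (H = -36 + 6*(-(-160)*(-7)) = -36 + 6*(-160*7) = -36 + 6*(-1120) = -36 - 6720 = -6756)
(1151 + 1967)/(1463 + H) = (1151 + 1967)/(1463 - 6756) = 3118/(-5293) = 3118*(-1/5293) = -3118/5293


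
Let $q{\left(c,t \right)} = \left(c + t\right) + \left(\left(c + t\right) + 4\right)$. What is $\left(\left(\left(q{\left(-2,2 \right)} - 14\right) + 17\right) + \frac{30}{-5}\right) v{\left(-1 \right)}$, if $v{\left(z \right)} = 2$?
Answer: $2$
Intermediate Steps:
$q{\left(c,t \right)} = 4 + 2 c + 2 t$ ($q{\left(c,t \right)} = \left(c + t\right) + \left(4 + c + t\right) = 4 + 2 c + 2 t$)
$\left(\left(\left(q{\left(-2,2 \right)} - 14\right) + 17\right) + \frac{30}{-5}\right) v{\left(-1 \right)} = \left(\left(\left(\left(4 + 2 \left(-2\right) + 2 \cdot 2\right) - 14\right) + 17\right) + \frac{30}{-5}\right) 2 = \left(\left(\left(\left(4 - 4 + 4\right) - 14\right) + 17\right) + 30 \left(- \frac{1}{5}\right)\right) 2 = \left(\left(\left(4 - 14\right) + 17\right) - 6\right) 2 = \left(\left(-10 + 17\right) - 6\right) 2 = \left(7 - 6\right) 2 = 1 \cdot 2 = 2$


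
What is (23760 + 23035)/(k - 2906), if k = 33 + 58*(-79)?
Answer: -1337/213 ≈ -6.2770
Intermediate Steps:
k = -4549 (k = 33 - 4582 = -4549)
(23760 + 23035)/(k - 2906) = (23760 + 23035)/(-4549 - 2906) = 46795/(-7455) = 46795*(-1/7455) = -1337/213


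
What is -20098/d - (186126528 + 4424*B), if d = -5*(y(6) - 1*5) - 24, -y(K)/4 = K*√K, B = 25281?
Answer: -25744281671030/86399 - 2411760*√6/86399 ≈ -2.9797e+8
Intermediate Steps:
y(K) = -4*K^(3/2) (y(K) = -4*K*√K = -4*K^(3/2))
d = 1 + 120*√6 (d = -5*(-24*√6 - 1*5) - 24 = -5*(-24*√6 - 5) - 24 = -5*(-5 - 24*√6) - 24 = (25 + 120*√6) - 24 = 1 + 120*√6 ≈ 294.94)
-20098/d - (186126528 + 4424*B) = -20098/(1 + 120*√6) - 4424/(1/(42072 + 25281)) = -20098/(1 + 120*√6) - 4424/(1/67353) = -20098/(1 + 120*√6) - 4424/1/67353 = -20098/(1 + 120*√6) - 4424*67353 = -20098/(1 + 120*√6) - 297969672 = -297969672 - 20098/(1 + 120*√6)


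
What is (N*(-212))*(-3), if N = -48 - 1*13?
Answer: -38796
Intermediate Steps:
N = -61 (N = -48 - 13 = -61)
(N*(-212))*(-3) = -61*(-212)*(-3) = 12932*(-3) = -38796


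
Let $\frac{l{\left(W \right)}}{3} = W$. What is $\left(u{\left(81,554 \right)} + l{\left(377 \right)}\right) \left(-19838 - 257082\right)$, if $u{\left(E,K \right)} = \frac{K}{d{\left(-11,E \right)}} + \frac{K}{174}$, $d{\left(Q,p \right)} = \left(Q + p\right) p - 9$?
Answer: $- \frac{51566354295680}{164169} \approx -3.1411 \cdot 10^{8}$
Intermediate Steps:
$d{\left(Q,p \right)} = -9 + p \left(Q + p\right)$ ($d{\left(Q,p \right)} = p \left(Q + p\right) - 9 = -9 + p \left(Q + p\right)$)
$u{\left(E,K \right)} = \frac{K}{174} + \frac{K}{-9 + E^{2} - 11 E}$ ($u{\left(E,K \right)} = \frac{K}{-9 + E^{2} - 11 E} + \frac{K}{174} = \frac{K}{174} + \frac{K}{-9 + E^{2} - 11 E}$)
$l{\left(W \right)} = 3 W$
$\left(u{\left(81,554 \right)} + l{\left(377 \right)}\right) \left(-19838 - 257082\right) = \left(\frac{1}{174} \cdot 554 \frac{1}{9 - 81^{2} + 11 \cdot 81} \left(-165 - 81^{2} + 11 \cdot 81\right) + 3 \cdot 377\right) \left(-19838 - 257082\right) = \left(\frac{1}{174} \cdot 554 \frac{1}{9 - 6561 + 891} \left(-165 - 6561 + 891\right) + 1131\right) \left(-276920\right) = \left(\frac{1}{174} \cdot 554 \frac{1}{-5661} \left(-5835\right) + 1131\right) \left(-276920\right) = \left(\frac{1}{174} \cdot 554 \left(- \frac{1}{5661}\right) \left(-5835\right) + 1131\right) \left(-276920\right) = \left(\frac{538765}{164169} + 1131\right) \left(-276920\right) = \frac{186213904}{164169} \left(-276920\right) = - \frac{51566354295680}{164169}$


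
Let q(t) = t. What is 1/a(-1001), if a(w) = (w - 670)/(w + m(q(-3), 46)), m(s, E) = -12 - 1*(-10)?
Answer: 1003/1671 ≈ 0.60024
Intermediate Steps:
m(s, E) = -2 (m(s, E) = -12 + 10 = -2)
a(w) = (-670 + w)/(-2 + w) (a(w) = (w - 670)/(w - 2) = (-670 + w)/(-2 + w))
1/a(-1001) = 1/((-670 - 1001)/(-2 - 1001)) = 1/(-1671/(-1003)) = 1/(-1/1003*(-1671)) = 1/(1671/1003) = 1003/1671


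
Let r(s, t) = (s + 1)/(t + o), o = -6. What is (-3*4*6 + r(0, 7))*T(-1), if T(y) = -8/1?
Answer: 568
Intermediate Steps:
T(y) = -8 (T(y) = -8*1 = -8)
r(s, t) = (1 + s)/(-6 + t) (r(s, t) = (s + 1)/(t - 6) = (1 + s)/(-6 + t))
(-3*4*6 + r(0, 7))*T(-1) = (-3*4*6 + (1 + 0)/(-6 + 7))*(-8) = (-12*6 + 1/1)*(-8) = (-72 + 1*1)*(-8) = (-72 + 1)*(-8) = -71*(-8) = 568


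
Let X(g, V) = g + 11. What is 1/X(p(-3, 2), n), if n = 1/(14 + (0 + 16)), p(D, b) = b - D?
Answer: 1/16 ≈ 0.062500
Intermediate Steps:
n = 1/30 (n = 1/(14 + 16) = 1/30 ≈ 0.033333)
X(g, V) = 11 + g
1/X(p(-3, 2), n) = 1/(11 + (2 - 1*(-3))) = 1/(11 + (2 + 3)) = 1/(11 + 5) = 1/16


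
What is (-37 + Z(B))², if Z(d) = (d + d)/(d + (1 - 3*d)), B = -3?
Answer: 70225/49 ≈ 1433.2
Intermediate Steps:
Z(d) = 2*d/(1 - 2*d) (Z(d) = (2*d)/(1 - 2*d) = 2*d/(1 - 2*d))
(-37 + Z(B))² = (-37 - 2*(-3)/(-1 + 2*(-3)))² = (-37 - 2*(-3)/(-1 - 6))² = (-37 - 2*(-3)/(-7))² = (-37 - 2*(-3)*(-⅐))² = (-37 - 6/7)² = (-265/7)² = 70225/49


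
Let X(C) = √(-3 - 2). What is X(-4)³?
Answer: -5*I*√5 ≈ -11.18*I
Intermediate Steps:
X(C) = I*√5 (X(C) = √(-5) = I*√5)
X(-4)³ = (I*√5)³ = -5*I*√5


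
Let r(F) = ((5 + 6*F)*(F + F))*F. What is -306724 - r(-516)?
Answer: 1645687868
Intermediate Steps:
r(F) = 2*F²*(5 + 6*F) (r(F) = ((5 + 6*F)*(2*F))*F = (2*F*(5 + 6*F))*F = 2*F²*(5 + 6*F))
-306724 - r(-516) = -306724 - (-516)²*(10 + 12*(-516)) = -306724 - 266256*(10 - 6192) = -306724 - 266256*(-6182) = -306724 - 1*(-1645994592) = -306724 + 1645994592 = 1645687868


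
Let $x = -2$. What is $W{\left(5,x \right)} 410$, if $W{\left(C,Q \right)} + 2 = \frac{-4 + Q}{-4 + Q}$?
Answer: $-410$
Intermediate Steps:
$W{\left(C,Q \right)} = -1$ ($W{\left(C,Q \right)} = -2 + \frac{-4 + Q}{-4 + Q} = -2 + 1 = -1$)
$W{\left(5,x \right)} 410 = \left(-1\right) 410 = -410$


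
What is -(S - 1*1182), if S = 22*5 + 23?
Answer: 1049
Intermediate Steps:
S = 133 (S = 110 + 23 = 133)
-(S - 1*1182) = -(133 - 1*1182) = -(133 - 1182) = -1*(-1049) = 1049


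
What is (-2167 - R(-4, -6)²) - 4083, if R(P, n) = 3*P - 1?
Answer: -6419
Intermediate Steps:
R(P, n) = -1 + 3*P
(-2167 - R(-4, -6)²) - 4083 = (-2167 - (-1 + 3*(-4))²) - 4083 = (-2167 - (-1 - 12)²) - 4083 = (-2167 - 1*(-13)²) - 4083 = (-2167 - 1*169) - 4083 = (-2167 - 169) - 4083 = -2336 - 4083 = -6419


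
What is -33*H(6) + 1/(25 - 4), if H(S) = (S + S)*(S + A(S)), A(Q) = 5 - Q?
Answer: -41579/21 ≈ -1980.0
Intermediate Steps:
H(S) = 10*S (H(S) = (S + S)*(S + (5 - S)) = (2*S)*5 = 10*S)
-33*H(6) + 1/(25 - 4) = -330*6 + 1/(25 - 4) = -33*60 + 1/21 = -1980 + 1/21 = -41579/21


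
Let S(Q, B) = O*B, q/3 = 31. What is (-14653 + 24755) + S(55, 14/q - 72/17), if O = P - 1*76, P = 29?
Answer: 16274788/1581 ≈ 10294.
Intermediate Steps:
q = 93 (q = 3*31 = 93)
O = -47 (O = 29 - 1*76 = 29 - 76 = -47)
S(Q, B) = -47*B
(-14653 + 24755) + S(55, 14/q - 72/17) = (-14653 + 24755) - 47*(14/93 - 72/17) = 10102 - 47*(14*(1/93) - 72*1/17) = 10102 - 47*(14/93 - 72/17) = 10102 - 47*(-6458/1581) = 10102 + 303526/1581 = 16274788/1581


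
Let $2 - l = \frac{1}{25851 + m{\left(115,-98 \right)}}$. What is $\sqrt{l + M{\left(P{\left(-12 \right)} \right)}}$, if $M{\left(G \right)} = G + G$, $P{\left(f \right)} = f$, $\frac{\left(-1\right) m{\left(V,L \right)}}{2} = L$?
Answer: $\frac{i \sqrt{4011245}}{427} \approx 4.6904 i$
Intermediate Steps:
$m{\left(V,L \right)} = - 2 L$
$M{\left(G \right)} = 2 G$
$l = \frac{52093}{26047}$ ($l = 2 - \frac{1}{25851 - -196} = 2 - \frac{1}{25851 + 196} = 2 - \frac{1}{26047} = \frac{52093}{26047} \approx 2.0$)
$\sqrt{l + M{\left(P{\left(-12 \right)} \right)}} = \sqrt{\frac{52093}{26047} + 2 \left(-12\right)} = \sqrt{\frac{52093}{26047} - 24} = \sqrt{- \frac{573035}{26047}} = \frac{i \sqrt{4011245}}{427}$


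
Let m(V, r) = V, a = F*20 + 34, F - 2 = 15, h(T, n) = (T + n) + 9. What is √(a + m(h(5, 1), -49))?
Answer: √389 ≈ 19.723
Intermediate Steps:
h(T, n) = 9 + T + n
F = 17 (F = 2 + 15 = 17)
a = 374 (a = 17*20 + 34 = 340 + 34 = 374)
√(a + m(h(5, 1), -49)) = √(374 + (9 + 5 + 1)) = √(374 + 15) = √389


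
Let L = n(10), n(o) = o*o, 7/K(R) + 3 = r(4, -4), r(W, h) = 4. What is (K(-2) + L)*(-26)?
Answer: -2782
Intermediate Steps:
K(R) = 7 (K(R) = 7/(-3 + 4) = 7/1 = 7*1 = 7)
n(o) = o²
L = 100 (L = 10² = 100)
(K(-2) + L)*(-26) = (7 + 100)*(-26) = 107*(-26) = -2782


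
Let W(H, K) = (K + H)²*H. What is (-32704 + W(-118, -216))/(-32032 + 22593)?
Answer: 13196312/9439 ≈ 1398.1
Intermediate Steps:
W(H, K) = H*(H + K)² (W(H, K) = (H + K)²*H = H*(H + K)²)
(-32704 + W(-118, -216))/(-32032 + 22593) = (-32704 - 118*(-118 - 216)²)/(-32032 + 22593) = (-32704 - 118*(-334)²)/(-9439) = (-32704 - 118*111556)*(-1/9439) = (-32704 - 13163608)*(-1/9439) = -13196312*(-1/9439) = 13196312/9439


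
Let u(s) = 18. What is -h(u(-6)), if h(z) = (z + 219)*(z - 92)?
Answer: 17538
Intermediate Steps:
h(z) = (-92 + z)*(219 + z) (h(z) = (219 + z)*(-92 + z) = (-92 + z)*(219 + z))
-h(u(-6)) = -(-20148 + 18² + 127*18) = -(-20148 + 324 + 2286) = -1*(-17538) = 17538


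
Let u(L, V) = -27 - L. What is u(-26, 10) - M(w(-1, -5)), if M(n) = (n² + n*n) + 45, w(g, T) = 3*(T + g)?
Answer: -694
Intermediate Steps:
w(g, T) = 3*T + 3*g
M(n) = 45 + 2*n² (M(n) = (n² + n²) + 45 = 2*n² + 45 = 45 + 2*n²)
u(-26, 10) - M(w(-1, -5)) = (-27 - 1*(-26)) - (45 + 2*(3*(-5) + 3*(-1))²) = (-27 + 26) - (45 + 2*(-15 - 3)²) = -1 - (45 + 2*(-18)²) = -1 - (45 + 2*324) = -1 - (45 + 648) = -1 - 1*693 = -1 - 693 = -694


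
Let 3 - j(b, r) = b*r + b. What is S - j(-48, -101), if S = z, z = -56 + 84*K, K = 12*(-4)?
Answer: 709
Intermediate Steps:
K = -48
j(b, r) = 3 - b - b*r (j(b, r) = 3 - (b*r + b) = 3 - (b + b*r) = 3 + (-b - b*r) = 3 - b - b*r)
z = -4088 (z = -56 + 84*(-48) = -56 - 4032 = -4088)
S = -4088
S - j(-48, -101) = -4088 - (3 - 1*(-48) - 1*(-48)*(-101)) = -4088 - (3 + 48 - 4848) = -4088 - 1*(-4797) = -4088 + 4797 = 709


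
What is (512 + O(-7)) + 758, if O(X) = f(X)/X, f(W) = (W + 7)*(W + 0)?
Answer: 1270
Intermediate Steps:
f(W) = W*(7 + W) (f(W) = (7 + W)*W = W*(7 + W))
O(X) = 7 + X (O(X) = (X*(7 + X))/X = 7 + X)
(512 + O(-7)) + 758 = (512 + (7 - 7)) + 758 = (512 + 0) + 758 = 512 + 758 = 1270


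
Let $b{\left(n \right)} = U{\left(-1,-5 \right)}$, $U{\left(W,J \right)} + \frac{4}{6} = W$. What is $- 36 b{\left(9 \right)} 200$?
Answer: $12000$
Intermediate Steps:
$U{\left(W,J \right)} = - \frac{2}{3} + W$
$b{\left(n \right)} = - \frac{5}{3}$ ($b{\left(n \right)} = - \frac{2}{3} - 1 = - \frac{5}{3}$)
$- 36 b{\left(9 \right)} 200 = \left(-36\right) \left(- \frac{5}{3}\right) 200 = 60 \cdot 200 = 12000$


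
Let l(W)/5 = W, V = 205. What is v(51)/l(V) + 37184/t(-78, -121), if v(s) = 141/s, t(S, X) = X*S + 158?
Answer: 162095553/41802575 ≈ 3.8776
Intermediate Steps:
l(W) = 5*W
t(S, X) = 158 + S*X (t(S, X) = S*X + 158 = 158 + S*X)
v(51)/l(V) + 37184/t(-78, -121) = (141/51)/((5*205)) + 37184/(158 - 78*(-121)) = (141*(1/51))/1025 + 37184/(158 + 9438) = (47/17)*(1/1025) + 37184/9596 = 47/17425 + 37184*(1/9596) = 47/17425 + 9296/2399 = 162095553/41802575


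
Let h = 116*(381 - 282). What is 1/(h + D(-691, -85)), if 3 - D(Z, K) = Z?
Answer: 1/12178 ≈ 8.2115e-5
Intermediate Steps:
D(Z, K) = 3 - Z
h = 11484 (h = 116*99 = 11484)
1/(h + D(-691, -85)) = 1/(11484 + (3 - 1*(-691))) = 1/(11484 + (3 + 691)) = 1/(11484 + 694) = 1/12178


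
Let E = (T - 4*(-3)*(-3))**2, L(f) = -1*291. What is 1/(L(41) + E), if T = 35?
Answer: -1/290 ≈ -0.0034483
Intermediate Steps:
L(f) = -291
E = 1 (E = (35 - 4*(-3)*(-3))**2 = (35 + 12*(-3))**2 = (35 - 36)**2 = (-1)**2 = 1)
1/(L(41) + E) = 1/(-291 + 1) = 1/(-290) = -1/290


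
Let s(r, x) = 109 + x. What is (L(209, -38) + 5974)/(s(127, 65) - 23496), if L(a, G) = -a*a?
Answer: 12569/7774 ≈ 1.6168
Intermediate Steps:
L(a, G) = -a²
(L(209, -38) + 5974)/(s(127, 65) - 23496) = (-1*209² + 5974)/((109 + 65) - 23496) = (-1*43681 + 5974)/(174 - 23496) = (-43681 + 5974)/(-23322) = -37707*(-1/23322) = 12569/7774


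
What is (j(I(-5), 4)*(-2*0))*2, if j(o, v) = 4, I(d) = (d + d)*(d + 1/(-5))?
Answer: 0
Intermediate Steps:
I(d) = 2*d*(-1/5 + d) (I(d) = (2*d)*(d - 1/5) = (2*d)*(-1/5 + d) = 2*d*(-1/5 + d))
(j(I(-5), 4)*(-2*0))*2 = (4*(-2*0))*2 = (4*0)*2 = 0*2 = 0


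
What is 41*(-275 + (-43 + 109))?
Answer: -8569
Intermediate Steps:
41*(-275 + (-43 + 109)) = 41*(-275 + 66) = 41*(-209) = -8569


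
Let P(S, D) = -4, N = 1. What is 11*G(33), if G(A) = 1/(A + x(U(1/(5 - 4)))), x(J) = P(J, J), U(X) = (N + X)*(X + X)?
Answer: 11/29 ≈ 0.37931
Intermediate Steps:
U(X) = 2*X*(1 + X) (U(X) = (1 + X)*(X + X) = (1 + X)*(2*X) = 2*X*(1 + X))
x(J) = -4
G(A) = 1/(-4 + A) (G(A) = 1/(A - 4) = 1/(-4 + A))
11*G(33) = 11/(-4 + 33) = 11/29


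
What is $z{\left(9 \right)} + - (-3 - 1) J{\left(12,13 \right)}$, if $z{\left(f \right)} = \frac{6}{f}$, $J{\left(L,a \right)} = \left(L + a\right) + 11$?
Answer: $\frac{434}{3} \approx 144.67$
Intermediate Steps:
$J{\left(L,a \right)} = 11 + L + a$
$z{\left(9 \right)} + - (-3 - 1) J{\left(12,13 \right)} = \frac{6}{9} + - (-3 - 1) \left(11 + 12 + 13\right) = 6 \cdot \frac{1}{9} + \left(-1\right) \left(-4\right) 36 = \frac{2}{3} + 4 \cdot 36 = \frac{2}{3} + 144 = \frac{434}{3}$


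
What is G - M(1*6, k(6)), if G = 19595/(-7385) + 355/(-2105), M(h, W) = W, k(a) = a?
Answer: -5485668/621817 ≈ -8.8220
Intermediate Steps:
G = -1754766/621817 (G = 19595*(-1/7385) + 355*(-1/2105) = -3919/1477 - 71/421 = -1754766/621817 ≈ -2.8220)
G - M(1*6, k(6)) = -1754766/621817 - 1*6 = -1754766/621817 - 6 = -5485668/621817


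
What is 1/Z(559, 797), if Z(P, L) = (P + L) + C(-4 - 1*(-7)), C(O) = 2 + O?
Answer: 1/1361 ≈ 0.00073475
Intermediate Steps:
Z(P, L) = 5 + L + P (Z(P, L) = (P + L) + (2 + (-4 - 1*(-7))) = (L + P) + (2 + (-4 + 7)) = (L + P) + (2 + 3) = (L + P) + 5 = 5 + L + P)
1/Z(559, 797) = 1/(5 + 797 + 559) = 1/1361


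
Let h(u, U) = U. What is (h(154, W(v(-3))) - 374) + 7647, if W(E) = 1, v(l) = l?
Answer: 7274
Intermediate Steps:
(h(154, W(v(-3))) - 374) + 7647 = (1 - 374) + 7647 = -373 + 7647 = 7274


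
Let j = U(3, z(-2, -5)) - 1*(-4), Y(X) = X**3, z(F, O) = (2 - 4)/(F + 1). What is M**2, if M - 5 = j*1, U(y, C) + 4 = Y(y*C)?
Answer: 48841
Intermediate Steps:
z(F, O) = -2/(1 + F)
U(y, C) = -4 + C**3*y**3 (U(y, C) = -4 + (y*C)**3 = -4 + (C*y)**3 = -4 + C**3*y**3)
j = 216 (j = (-4 + (-2/(1 - 2))**3*3**3) - 1*(-4) = (-4 + (-2/(-1))**3*27) + 4 = (-4 + (-2*(-1))**3*27) + 4 = (-4 + 2**3*27) + 4 = (-4 + 8*27) + 4 = (-4 + 216) + 4 = 212 + 4 = 216)
M = 221 (M = 5 + 216*1 = 5 + 216 = 221)
M**2 = 221**2 = 48841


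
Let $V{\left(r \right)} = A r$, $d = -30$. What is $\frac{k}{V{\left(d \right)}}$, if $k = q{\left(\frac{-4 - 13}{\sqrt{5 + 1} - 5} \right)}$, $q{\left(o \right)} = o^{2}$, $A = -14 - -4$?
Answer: $\frac{8959}{108300} + \frac{289 \sqrt{6}}{10830} \approx 0.14809$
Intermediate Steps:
$A = -10$ ($A = -14 + 4 = -10$)
$V{\left(r \right)} = - 10 r$
$k = \frac{289}{\left(-5 + \sqrt{6}\right)^{2}}$ ($k = \left(\frac{-4 - 13}{\sqrt{5 + 1} - 5}\right)^{2} = \left(- \frac{17}{\sqrt{6} - 5}\right)^{2} = \left(- \frac{17}{-5 + \sqrt{6}}\right)^{2} = \frac{289}{\left(-5 + \sqrt{6}\right)^{2}} \approx 44.427$)
$\frac{k}{V{\left(d \right)}} = \frac{\frac{8959}{361} + \frac{2890 \sqrt{6}}{361}}{\left(-10\right) \left(-30\right)} = \frac{\frac{8959}{361} + \frac{2890 \sqrt{6}}{361}}{300} = \left(\frac{8959}{361} + \frac{2890 \sqrt{6}}{361}\right) \frac{1}{300} = \frac{8959}{108300} + \frac{289 \sqrt{6}}{10830}$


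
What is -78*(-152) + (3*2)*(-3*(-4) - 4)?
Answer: 11904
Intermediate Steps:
-78*(-152) + (3*2)*(-3*(-4) - 4) = 11856 + 6*(12 - 4) = 11856 + 6*8 = 11856 + 48 = 11904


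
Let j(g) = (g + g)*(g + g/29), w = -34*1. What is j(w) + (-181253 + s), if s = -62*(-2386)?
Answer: -896949/29 ≈ -30929.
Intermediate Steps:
w = -34
s = 147932
j(g) = 60*g²/29 (j(g) = (2*g)*(g + g*(1/29)) = (2*g)*(g + g/29) = (2*g)*(30*g/29) = 60*g²/29)
j(w) + (-181253 + s) = (60/29)*(-34)² + (-181253 + 147932) = (60/29)*1156 - 33321 = 69360/29 - 33321 = -896949/29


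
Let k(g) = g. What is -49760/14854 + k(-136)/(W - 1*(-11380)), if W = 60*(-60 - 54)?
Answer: -28491318/8429645 ≈ -3.3799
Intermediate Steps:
W = -6840 (W = 60*(-114) = -6840)
-49760/14854 + k(-136)/(W - 1*(-11380)) = -49760/14854 - 136/(-6840 - 1*(-11380)) = -49760*1/14854 - 136/(-6840 + 11380) = -24880/7427 - 136/4540 = -24880/7427 - 136*1/4540 = -24880/7427 - 34/1135 = -28491318/8429645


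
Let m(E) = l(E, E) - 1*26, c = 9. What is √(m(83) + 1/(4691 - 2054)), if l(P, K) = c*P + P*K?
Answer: √5879798303/879 ≈ 87.235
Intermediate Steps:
l(P, K) = 9*P + K*P (l(P, K) = 9*P + P*K = 9*P + K*P)
m(E) = -26 + E*(9 + E) (m(E) = E*(9 + E) - 1*26 = E*(9 + E) - 26 = -26 + E*(9 + E))
√(m(83) + 1/(4691 - 2054)) = √((-26 + 83*(9 + 83)) + 1/(4691 - 2054)) = √((-26 + 83*92) + 1/2637) = √((-26 + 7636) + 1/2637) = √(7610 + 1/2637) = √(20067571/2637) = √5879798303/879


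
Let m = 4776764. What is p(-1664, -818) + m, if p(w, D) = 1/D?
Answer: 3907392951/818 ≈ 4.7768e+6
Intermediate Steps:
p(-1664, -818) + m = 1/(-818) + 4776764 = -1/818 + 4776764 = 3907392951/818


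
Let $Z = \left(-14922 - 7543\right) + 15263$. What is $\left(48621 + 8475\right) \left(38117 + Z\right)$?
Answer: $1765122840$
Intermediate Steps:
$Z = -7202$ ($Z = -22465 + 15263 = -7202$)
$\left(48621 + 8475\right) \left(38117 + Z\right) = \left(48621 + 8475\right) \left(38117 - 7202\right) = 57096 \cdot 30915 = 1765122840$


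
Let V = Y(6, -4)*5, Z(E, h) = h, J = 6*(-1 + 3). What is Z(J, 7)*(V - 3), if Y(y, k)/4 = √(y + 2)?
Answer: -21 + 280*√2 ≈ 374.98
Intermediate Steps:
Y(y, k) = 4*√(2 + y) (Y(y, k) = 4*√(y + 2) = 4*√(2 + y))
J = 12 (J = 6*2 = 12)
V = 40*√2 (V = (4*√(2 + 6))*5 = (4*√8)*5 = (4*(2*√2))*5 = (8*√2)*5 = 40*√2 ≈ 56.569)
Z(J, 7)*(V - 3) = 7*(40*√2 - 3) = 7*(-3 + 40*√2) = -21 + 280*√2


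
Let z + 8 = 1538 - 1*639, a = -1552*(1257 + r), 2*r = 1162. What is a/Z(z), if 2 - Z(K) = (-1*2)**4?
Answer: 1426288/7 ≈ 2.0376e+5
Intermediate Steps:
r = 581 (r = (1/2)*1162 = 581)
a = -2852576 (a = -1552*(1257 + 581) = -1552*1838 = -2852576)
z = 891 (z = -8 + (1538 - 1*639) = -8 + (1538 - 639) = -8 + 899 = 891)
Z(K) = -14 (Z(K) = 2 - (-1*2)**4 = 2 - 1*(-2)**4 = 2 - 1*16 = 2 - 16 = -14)
a/Z(z) = -2852576/(-14) = -2852576*(-1/14) = 1426288/7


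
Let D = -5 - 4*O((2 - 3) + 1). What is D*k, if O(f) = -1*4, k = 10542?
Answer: 115962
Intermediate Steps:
O(f) = -4
D = 11 (D = -5 - 4*(-4) = -5 + 16 = 11)
D*k = 11*10542 = 115962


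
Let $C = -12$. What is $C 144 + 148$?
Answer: $-1580$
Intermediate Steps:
$C 144 + 148 = \left(-12\right) 144 + 148 = -1728 + 148 = -1580$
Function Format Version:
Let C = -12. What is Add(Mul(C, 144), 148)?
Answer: -1580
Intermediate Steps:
Add(Mul(C, 144), 148) = Add(Mul(-12, 144), 148) = Add(-1728, 148) = -1580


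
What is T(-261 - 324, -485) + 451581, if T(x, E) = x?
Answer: 450996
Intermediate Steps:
T(-261 - 324, -485) + 451581 = (-261 - 324) + 451581 = -585 + 451581 = 450996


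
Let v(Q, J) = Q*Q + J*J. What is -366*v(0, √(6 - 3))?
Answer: -1098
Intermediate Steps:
v(Q, J) = J² + Q² (v(Q, J) = Q² + J² = J² + Q²)
-366*v(0, √(6 - 3)) = -366*((√(6 - 3))² + 0²) = -366*((√3)² + 0) = -366*(3 + 0) = -366*3 = -1098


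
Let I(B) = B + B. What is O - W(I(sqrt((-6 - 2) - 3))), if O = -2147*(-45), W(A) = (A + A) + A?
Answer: 96615 - 6*I*sqrt(11) ≈ 96615.0 - 19.9*I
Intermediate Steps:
I(B) = 2*B
W(A) = 3*A (W(A) = 2*A + A = 3*A)
O = 96615
O - W(I(sqrt((-6 - 2) - 3))) = 96615 - 3*2*sqrt((-6 - 2) - 3) = 96615 - 3*2*sqrt(-8 - 3) = 96615 - 3*2*sqrt(-11) = 96615 - 3*2*(I*sqrt(11)) = 96615 - 3*2*I*sqrt(11) = 96615 - 6*I*sqrt(11)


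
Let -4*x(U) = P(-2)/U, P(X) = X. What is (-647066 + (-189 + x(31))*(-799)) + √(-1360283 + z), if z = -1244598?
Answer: -30756209/62 + I*√2604881 ≈ -4.9607e+5 + 1614.0*I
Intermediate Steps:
x(U) = 1/(2*U) (x(U) = -(-1)/(2*U) = 1/(2*U))
(-647066 + (-189 + x(31))*(-799)) + √(-1360283 + z) = (-647066 + (-189 + (½)/31)*(-799)) + √(-1360283 - 1244598) = (-647066 + (-189 + (½)*(1/31))*(-799)) + √(-2604881) = (-647066 + (-189 + 1/62)*(-799)) + I*√2604881 = (-647066 - 11717/62*(-799)) + I*√2604881 = (-647066 + 9361883/62) + I*√2604881 = -30756209/62 + I*√2604881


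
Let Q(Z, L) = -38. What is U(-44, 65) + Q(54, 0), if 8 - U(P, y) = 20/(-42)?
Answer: -620/21 ≈ -29.524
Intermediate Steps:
U(P, y) = 178/21 (U(P, y) = 8 - 20/(-42) = 8 - 20*(-1)/42 = 8 - 1*(-10/21) = 8 + 10/21 = 178/21)
U(-44, 65) + Q(54, 0) = 178/21 - 38 = -620/21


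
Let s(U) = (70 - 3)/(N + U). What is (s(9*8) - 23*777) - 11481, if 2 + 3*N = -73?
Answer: -1379477/47 ≈ -29351.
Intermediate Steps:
N = -25 (N = -⅔ + (⅓)*(-73) = -⅔ - 73/3 = -25)
s(U) = 67/(-25 + U) (s(U) = (70 - 3)/(-25 + U) = 67/(-25 + U))
(s(9*8) - 23*777) - 11481 = (67/(-25 + 9*8) - 23*777) - 11481 = (67/(-25 + 72) - 17871) - 11481 = (67/47 - 17871) - 11481 = -839870/47 - 11481 = -1379477/47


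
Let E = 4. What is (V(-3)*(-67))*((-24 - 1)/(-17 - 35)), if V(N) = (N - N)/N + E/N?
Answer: 1675/39 ≈ 42.949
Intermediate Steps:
V(N) = 4/N (V(N) = (N - N)/N + 4/N = 0/N + 4/N = 0 + 4/N = 4/N)
(V(-3)*(-67))*((-24 - 1)/(-17 - 35)) = ((4/(-3))*(-67))*((-24 - 1)/(-17 - 35)) = ((4*(-⅓))*(-67))*(-25/(-52)) = (-4/3*(-67))*(-25*(-1/52)) = (268/3)*(25/52) = 1675/39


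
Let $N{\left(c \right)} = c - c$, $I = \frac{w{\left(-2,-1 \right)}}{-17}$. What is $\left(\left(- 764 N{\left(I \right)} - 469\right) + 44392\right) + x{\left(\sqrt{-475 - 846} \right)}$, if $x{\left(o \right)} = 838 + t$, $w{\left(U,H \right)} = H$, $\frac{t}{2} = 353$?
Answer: $45467$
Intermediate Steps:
$t = 706$ ($t = 2 \cdot 353 = 706$)
$I = \frac{1}{17}$ ($I = - \frac{1}{-17} = \left(-1\right) \left(- \frac{1}{17}\right) = \frac{1}{17} \approx 0.058824$)
$N{\left(c \right)} = 0$
$x{\left(o \right)} = 1544$ ($x{\left(o \right)} = 838 + 706 = 1544$)
$\left(\left(- 764 N{\left(I \right)} - 469\right) + 44392\right) + x{\left(\sqrt{-475 - 846} \right)} = \left(\left(\left(-764\right) 0 - 469\right) + 44392\right) + 1544 = \left(\left(0 - 469\right) + 44392\right) + 1544 = \left(-469 + 44392\right) + 1544 = 43923 + 1544 = 45467$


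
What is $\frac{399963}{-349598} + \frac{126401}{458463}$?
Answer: $- \frac{139178700071}{160277747874} \approx -0.86836$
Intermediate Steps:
$\frac{399963}{-349598} + \frac{126401}{458463} = 399963 \left(- \frac{1}{349598}\right) + 126401 \cdot \frac{1}{458463} = - \frac{399963}{349598} + \frac{126401}{458463} = - \frac{139178700071}{160277747874}$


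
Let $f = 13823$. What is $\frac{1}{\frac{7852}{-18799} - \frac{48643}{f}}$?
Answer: $- \frac{259858577}{1022977953} \approx -0.25402$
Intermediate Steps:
$\frac{1}{\frac{7852}{-18799} - \frac{48643}{f}} = \frac{1}{\frac{7852}{-18799} - \frac{48643}{13823}} = \frac{1}{7852 \left(- \frac{1}{18799}\right) - \frac{48643}{13823}} = \frac{1}{- \frac{7852}{18799} - \frac{48643}{13823}} = \frac{1}{- \frac{1022977953}{259858577}} = - \frac{259858577}{1022977953}$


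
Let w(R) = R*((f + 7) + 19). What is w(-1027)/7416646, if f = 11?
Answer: -37999/7416646 ≈ -0.0051235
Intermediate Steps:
w(R) = 37*R (w(R) = R*((11 + 7) + 19) = R*(18 + 19) = R*37 = 37*R)
w(-1027)/7416646 = (37*(-1027))/7416646 = -37999*1/7416646 = -37999/7416646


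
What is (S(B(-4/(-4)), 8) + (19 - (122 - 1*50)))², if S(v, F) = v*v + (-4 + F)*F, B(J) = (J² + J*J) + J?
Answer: 144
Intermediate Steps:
B(J) = J + 2*J² (B(J) = (J² + J²) + J = 2*J² + J = J + 2*J²)
S(v, F) = v² + F*(-4 + F)
(S(B(-4/(-4)), 8) + (19 - (122 - 1*50)))² = ((8² + ((-4/(-4))*(1 + 2*(-4/(-4))))² - 4*8) + (19 - (122 - 1*50)))² = ((64 + ((-4*(-¼))*(1 + 2*(-4*(-¼))))² - 32) + (19 - (122 - 50)))² = ((64 + (1*(1 + 2*1))² - 32) + (19 - 1*72))² = ((64 + (1*(1 + 2))² - 32) + (19 - 72))² = ((64 + (1*3)² - 32) - 53)² = ((64 + 3² - 32) - 53)² = ((64 + 9 - 32) - 53)² = (41 - 53)² = (-12)² = 144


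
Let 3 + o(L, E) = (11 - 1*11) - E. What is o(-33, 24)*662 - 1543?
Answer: -19417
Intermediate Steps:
o(L, E) = -3 - E (o(L, E) = -3 + ((11 - 1*11) - E) = -3 + ((11 - 11) - E) = -3 + (0 - E) = -3 - E)
o(-33, 24)*662 - 1543 = (-3 - 1*24)*662 - 1543 = (-3 - 24)*662 - 1543 = -27*662 - 1543 = -17874 - 1543 = -19417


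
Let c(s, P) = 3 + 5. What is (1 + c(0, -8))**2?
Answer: 81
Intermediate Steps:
c(s, P) = 8
(1 + c(0, -8))**2 = (1 + 8)**2 = 9**2 = 81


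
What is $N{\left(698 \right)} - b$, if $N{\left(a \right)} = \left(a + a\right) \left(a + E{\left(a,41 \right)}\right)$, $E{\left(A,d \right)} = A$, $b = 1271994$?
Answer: $676822$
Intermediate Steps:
$N{\left(a \right)} = 4 a^{2}$ ($N{\left(a \right)} = \left(a + a\right) \left(a + a\right) = 2 a 2 a = 4 a^{2}$)
$N{\left(698 \right)} - b = 4 \cdot 698^{2} - 1271994 = 4 \cdot 487204 - 1271994 = 1948816 - 1271994 = 676822$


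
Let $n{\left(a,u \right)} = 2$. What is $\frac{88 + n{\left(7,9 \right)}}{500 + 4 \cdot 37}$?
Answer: $\frac{5}{36} \approx 0.13889$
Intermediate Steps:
$\frac{88 + n{\left(7,9 \right)}}{500 + 4 \cdot 37} = \frac{88 + 2}{500 + 4 \cdot 37} = \frac{90}{500 + 148} = \frac{90}{648} = 90 \cdot \frac{1}{648} = \frac{5}{36}$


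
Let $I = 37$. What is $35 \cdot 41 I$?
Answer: $53095$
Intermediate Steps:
$35 \cdot 41 I = 35 \cdot 41 \cdot 37 = 1435 \cdot 37 = 53095$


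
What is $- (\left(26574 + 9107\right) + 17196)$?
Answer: $-52877$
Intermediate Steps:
$- (\left(26574 + 9107\right) + 17196) = - (35681 + 17196) = \left(-1\right) 52877 = -52877$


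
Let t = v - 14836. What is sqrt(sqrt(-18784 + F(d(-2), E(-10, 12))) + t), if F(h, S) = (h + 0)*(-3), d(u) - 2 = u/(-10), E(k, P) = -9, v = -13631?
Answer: sqrt(-711675 + 5*I*sqrt(469765))/5 ≈ 0.40623 + 168.72*I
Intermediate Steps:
t = -28467 (t = -13631 - 14836 = -28467)
d(u) = 2 - u/10 (d(u) = 2 + u/(-10) = 2 + u*(-1/10) = 2 - u/10)
F(h, S) = -3*h (F(h, S) = h*(-3) = -3*h)
sqrt(sqrt(-18784 + F(d(-2), E(-10, 12))) + t) = sqrt(sqrt(-18784 - 3*(2 - 1/10*(-2))) - 28467) = sqrt(sqrt(-18784 - 3*(2 + 1/5)) - 28467) = sqrt(sqrt(-18784 - 3*11/5) - 28467) = sqrt(sqrt(-18784 - 33/5) - 28467) = sqrt(sqrt(-93953/5) - 28467) = sqrt(I*sqrt(469765)/5 - 28467) = sqrt(-28467 + I*sqrt(469765)/5)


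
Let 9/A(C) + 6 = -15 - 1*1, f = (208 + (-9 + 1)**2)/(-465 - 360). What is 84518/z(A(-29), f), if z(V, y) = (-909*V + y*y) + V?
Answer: 28762531875/126447617 ≈ 227.47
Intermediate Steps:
f = -272/825 (f = (208 + (-8)**2)/(-825) = (208 + 64)*(-1/825) = 272*(-1/825) = -272/825 ≈ -0.32970)
A(C) = -9/22 (A(C) = 9/(-6 + (-15 - 1*1)) = 9/(-6 + (-15 - 1)) = 9/(-6 - 16) = 9/(-22) = 9*(-1/22) = -9/22)
z(V, y) = y**2 - 908*V (z(V, y) = (-909*V + y**2) + V = (y**2 - 909*V) + V = y**2 - 908*V)
84518/z(A(-29), f) = 84518/((-272/825)**2 - 908*(-9/22)) = 84518/(73984/680625 + 4086/11) = 84518/(252895234/680625) = 84518*(680625/252895234) = 28762531875/126447617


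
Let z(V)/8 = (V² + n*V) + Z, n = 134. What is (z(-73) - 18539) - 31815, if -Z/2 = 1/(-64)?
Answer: -343911/4 ≈ -85978.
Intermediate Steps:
Z = 1/32 (Z = -2/(-64) = -2*(-1/64) = 1/32 ≈ 0.031250)
z(V) = ¼ + 8*V² + 1072*V (z(V) = 8*((V² + 134*V) + 1/32) = 8*(1/32 + V² + 134*V) = ¼ + 8*V² + 1072*V)
(z(-73) - 18539) - 31815 = ((¼ + 8*(-73)² + 1072*(-73)) - 18539) - 31815 = ((¼ + 8*5329 - 78256) - 18539) - 31815 = ((¼ + 42632 - 78256) - 18539) - 31815 = (-142495/4 - 18539) - 31815 = -216651/4 - 31815 = -343911/4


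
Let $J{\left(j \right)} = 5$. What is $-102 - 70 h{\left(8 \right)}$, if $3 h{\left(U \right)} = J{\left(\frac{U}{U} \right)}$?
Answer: $- \frac{656}{3} \approx -218.67$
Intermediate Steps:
$h{\left(U \right)} = \frac{5}{3}$ ($h{\left(U \right)} = \frac{1}{3} \cdot 5 = \frac{5}{3}$)
$-102 - 70 h{\left(8 \right)} = -102 - \frac{350}{3} = - \frac{656}{3}$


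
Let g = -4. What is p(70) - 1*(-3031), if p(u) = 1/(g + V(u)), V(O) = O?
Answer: 200047/66 ≈ 3031.0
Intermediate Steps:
p(u) = 1/(-4 + u)
p(70) - 1*(-3031) = 1/(-4 + 70) - 1*(-3031) = 1/66 + 3031 = 200047/66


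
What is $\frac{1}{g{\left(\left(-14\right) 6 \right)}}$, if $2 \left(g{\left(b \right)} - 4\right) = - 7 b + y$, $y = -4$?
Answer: $\frac{1}{296} \approx 0.0033784$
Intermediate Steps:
$g{\left(b \right)} = 2 - \frac{7 b}{2}$ ($g{\left(b \right)} = 4 + \frac{- 7 b - 4}{2} = 4 + \frac{-4 - 7 b}{2} = 4 - \left(2 + \frac{7 b}{2}\right) = 2 - \frac{7 b}{2}$)
$\frac{1}{g{\left(\left(-14\right) 6 \right)}} = \frac{1}{2 - \frac{7 \left(\left(-14\right) 6\right)}{2}} = \frac{1}{2 - -294} = \frac{1}{2 + 294} = \frac{1}{296}$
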